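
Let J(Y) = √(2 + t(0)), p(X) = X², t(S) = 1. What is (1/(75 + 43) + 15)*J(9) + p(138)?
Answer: 19044 + 1771*√3/118 ≈ 19070.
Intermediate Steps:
J(Y) = √3 (J(Y) = √(2 + 1) = √3)
(1/(75 + 43) + 15)*J(9) + p(138) = (1/(75 + 43) + 15)*√3 + 138² = (1/118 + 15)*√3 + 19044 = 1771*√3/118 + 19044 = 19044 + 1771*√3/118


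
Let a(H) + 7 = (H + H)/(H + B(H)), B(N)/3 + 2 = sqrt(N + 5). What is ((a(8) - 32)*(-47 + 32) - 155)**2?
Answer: 2414604100/12769 - 70660800*sqrt(13)/12769 ≈ 1.6915e+5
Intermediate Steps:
B(N) = -6 + 3*sqrt(5 + N) (B(N) = -6 + 3*sqrt(N + 5) = -6 + 3*sqrt(5 + N))
a(H) = -7 + 2*H/(-6 + H + 3*sqrt(5 + H)) (a(H) = -7 + (H + H)/(H + (-6 + 3*sqrt(5 + H))) = -7 + (2*H)/(-6 + H + 3*sqrt(5 + H)) = -7 + 2*H/(-6 + H + 3*sqrt(5 + H)))
((a(8) - 32)*(-47 + 32) - 155)**2 = (((42 - 21*sqrt(5 + 8) - 5*8)/(-6 + 8 + 3*sqrt(5 + 8)) - 32)*(-47 + 32) - 155)**2 = (((42 - 21*sqrt(13) - 40)/(-6 + 8 + 3*sqrt(13)) - 32)*(-15) - 155)**2 = (((2 - 21*sqrt(13))/(2 + 3*sqrt(13)) - 32)*(-15) - 155)**2 = ((-32 + (2 - 21*sqrt(13))/(2 + 3*sqrt(13)))*(-15) - 155)**2 = ((480 - 15*(2 - 21*sqrt(13))/(2 + 3*sqrt(13))) - 155)**2 = (325 - 15*(2 - 21*sqrt(13))/(2 + 3*sqrt(13)))**2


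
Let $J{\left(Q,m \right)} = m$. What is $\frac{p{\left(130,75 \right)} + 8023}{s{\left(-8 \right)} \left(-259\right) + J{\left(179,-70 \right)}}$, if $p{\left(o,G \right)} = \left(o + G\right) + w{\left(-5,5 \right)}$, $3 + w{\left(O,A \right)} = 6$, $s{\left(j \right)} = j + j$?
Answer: $\frac{8231}{4074} \approx 2.0204$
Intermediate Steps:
$s{\left(j \right)} = 2 j$
$w{\left(O,A \right)} = 3$ ($w{\left(O,A \right)} = -3 + 6 = 3$)
$p{\left(o,G \right)} = 3 + G + o$ ($p{\left(o,G \right)} = \left(o + G\right) + 3 = \left(G + o\right) + 3 = 3 + G + o$)
$\frac{p{\left(130,75 \right)} + 8023}{s{\left(-8 \right)} \left(-259\right) + J{\left(179,-70 \right)}} = \frac{\left(3 + 75 + 130\right) + 8023}{2 \left(-8\right) \left(-259\right) - 70} = \frac{208 + 8023}{\left(-16\right) \left(-259\right) - 70} = \frac{8231}{4144 - 70} = \frac{8231}{4074}$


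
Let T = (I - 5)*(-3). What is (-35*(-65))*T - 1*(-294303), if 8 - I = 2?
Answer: 287478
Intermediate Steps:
I = 6 (I = 8 - 1*2 = 8 - 2 = 6)
T = -3 (T = (6 - 5)*(-3) = 1*(-3) = -3)
(-35*(-65))*T - 1*(-294303) = -35*(-65)*(-3) - 1*(-294303) = 2275*(-3) + 294303 = -6825 + 294303 = 287478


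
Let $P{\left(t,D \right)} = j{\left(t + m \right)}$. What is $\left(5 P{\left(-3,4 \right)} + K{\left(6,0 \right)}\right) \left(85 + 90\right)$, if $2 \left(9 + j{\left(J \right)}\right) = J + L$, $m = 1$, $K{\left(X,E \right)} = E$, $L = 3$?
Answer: $- \frac{14875}{2} \approx -7437.5$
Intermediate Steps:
$j{\left(J \right)} = - \frac{15}{2} + \frac{J}{2}$ ($j{\left(J \right)} = -9 + \frac{J + 3}{2} = -9 + \frac{3 + J}{2} = -9 + \left(\frac{3}{2} + \frac{J}{2}\right) = - \frac{15}{2} + \frac{J}{2}$)
$P{\left(t,D \right)} = -7 + \frac{t}{2}$ ($P{\left(t,D \right)} = - \frac{15}{2} + \frac{t + 1}{2} = - \frac{15}{2} + \frac{1 + t}{2} = - \frac{15}{2} + \left(\frac{1}{2} + \frac{t}{2}\right) = -7 + \frac{t}{2}$)
$\left(5 P{\left(-3,4 \right)} + K{\left(6,0 \right)}\right) \left(85 + 90\right) = \left(5 \left(-7 + \frac{1}{2} \left(-3\right)\right) + 0\right) \left(85 + 90\right) = \left(5 \left(-7 - \frac{3}{2}\right) + 0\right) 175 = \left(5 \left(- \frac{17}{2}\right) + 0\right) 175 = \left(- \frac{85}{2} + 0\right) 175 = \left(- \frac{85}{2}\right) 175 = - \frac{14875}{2}$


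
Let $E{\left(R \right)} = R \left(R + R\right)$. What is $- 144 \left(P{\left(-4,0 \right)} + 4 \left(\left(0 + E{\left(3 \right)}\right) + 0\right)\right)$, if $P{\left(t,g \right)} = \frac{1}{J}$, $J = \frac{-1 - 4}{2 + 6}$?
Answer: $- \frac{50688}{5} \approx -10138.0$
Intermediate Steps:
$E{\left(R \right)} = 2 R^{2}$ ($E{\left(R \right)} = R 2 R = 2 R^{2}$)
$J = - \frac{5}{8} \approx -0.625$
$P{\left(t,g \right)} = - \frac{8}{5}$ ($P{\left(t,g \right)} = \frac{1}{- \frac{5}{8}} = - \frac{8}{5}$)
$- 144 \left(P{\left(-4,0 \right)} + 4 \left(\left(0 + E{\left(3 \right)}\right) + 0\right)\right) = - 144 \left(- \frac{8}{5} + 4 \left(\left(0 + 2 \cdot 3^{2}\right) + 0\right)\right) = - 144 \left(- \frac{8}{5} + 4 \left(\left(0 + 2 \cdot 9\right) + 0\right)\right) = - 144 \left(- \frac{8}{5} + 4 \left(\left(0 + 18\right) + 0\right)\right) = - 144 \left(- \frac{8}{5} + 4 \left(18 + 0\right)\right) = - 144 \left(- \frac{8}{5} + 4 \cdot 18\right) = - 144 \left(- \frac{8}{5} + 72\right) = \left(-144\right) \frac{352}{5} = - \frac{50688}{5}$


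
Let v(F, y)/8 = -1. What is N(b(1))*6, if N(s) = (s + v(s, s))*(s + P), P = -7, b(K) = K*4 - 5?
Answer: 432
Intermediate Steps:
b(K) = -5 + 4*K (b(K) = 4*K - 5 = -5 + 4*K)
v(F, y) = -8 (v(F, y) = 8*(-1) = -8)
N(s) = (-8 + s)*(-7 + s) (N(s) = (s - 8)*(s - 7) = (-8 + s)*(-7 + s))
N(b(1))*6 = (56 + (-5 + 4*1)² - 15*(-5 + 4*1))*6 = (56 + (-5 + 4)² - 15*(-5 + 4))*6 = (56 + (-1)² - 15*(-1))*6 = (56 + 1 + 15)*6 = 72*6 = 432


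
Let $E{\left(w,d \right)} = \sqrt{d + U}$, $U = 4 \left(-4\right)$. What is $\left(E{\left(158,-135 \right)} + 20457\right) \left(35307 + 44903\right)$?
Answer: $1640855970 + 80210 i \sqrt{151} \approx 1.6409 \cdot 10^{9} + 9.8564 \cdot 10^{5} i$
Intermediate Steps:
$U = -16$
$E{\left(w,d \right)} = \sqrt{-16 + d}$ ($E{\left(w,d \right)} = \sqrt{d - 16} = \sqrt{-16 + d}$)
$\left(E{\left(158,-135 \right)} + 20457\right) \left(35307 + 44903\right) = \left(\sqrt{-16 - 135} + 20457\right) \left(35307 + 44903\right) = \left(\sqrt{-151} + 20457\right) 80210 = \left(i \sqrt{151} + 20457\right) 80210 = \left(20457 + i \sqrt{151}\right) 80210 = 1640855970 + 80210 i \sqrt{151}$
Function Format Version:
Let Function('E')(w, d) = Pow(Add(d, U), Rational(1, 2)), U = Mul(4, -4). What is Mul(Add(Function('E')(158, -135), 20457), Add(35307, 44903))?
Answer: Add(1640855970, Mul(80210, I, Pow(151, Rational(1, 2)))) ≈ Add(1.6409e+9, Mul(9.8564e+5, I))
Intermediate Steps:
U = -16
Function('E')(w, d) = Pow(Add(-16, d), Rational(1, 2)) (Function('E')(w, d) = Pow(Add(d, -16), Rational(1, 2)) = Pow(Add(-16, d), Rational(1, 2)))
Mul(Add(Function('E')(158, -135), 20457), Add(35307, 44903)) = Mul(Add(Pow(Add(-16, -135), Rational(1, 2)), 20457), Add(35307, 44903)) = Mul(Add(Pow(-151, Rational(1, 2)), 20457), 80210) = Mul(Add(Mul(I, Pow(151, Rational(1, 2))), 20457), 80210) = Mul(Add(20457, Mul(I, Pow(151, Rational(1, 2)))), 80210) = Add(1640855970, Mul(80210, I, Pow(151, Rational(1, 2))))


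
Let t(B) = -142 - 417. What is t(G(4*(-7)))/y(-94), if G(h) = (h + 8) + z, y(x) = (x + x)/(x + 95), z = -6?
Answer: 559/188 ≈ 2.9734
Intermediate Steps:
y(x) = 2*x/(95 + x) (y(x) = (2*x)/(95 + x) = 2*x/(95 + x))
G(h) = 2 + h (G(h) = (h + 8) - 6 = (8 + h) - 6 = 2 + h)
t(B) = -559
t(G(4*(-7)))/y(-94) = -559/(2*(-94)/(95 - 94)) = -559/(2*(-94)/1) = -559/(2*(-94)*1) = -559/(-188) = -559*(-1/188) = 559/188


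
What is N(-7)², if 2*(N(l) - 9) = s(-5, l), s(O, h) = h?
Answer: 121/4 ≈ 30.250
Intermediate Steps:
N(l) = 9 + l/2
N(-7)² = (9 + (½)*(-7))² = (9 - 7/2)² = (11/2)² = 121/4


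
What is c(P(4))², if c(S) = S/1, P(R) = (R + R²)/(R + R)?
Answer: 25/4 ≈ 6.2500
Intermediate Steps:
P(R) = (R + R²)/(2*R) (P(R) = (R + R²)/((2*R)) = (R + R²)*(1/(2*R)) = (R + R²)/(2*R))
c(S) = S (c(S) = S*1 = S)
c(P(4))² = (½ + (½)*4)² = (½ + 2)² = (5/2)² = 25/4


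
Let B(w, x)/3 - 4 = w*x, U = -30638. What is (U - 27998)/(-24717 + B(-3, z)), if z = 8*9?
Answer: 58636/25353 ≈ 2.3128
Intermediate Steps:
z = 72
B(w, x) = 12 + 3*w*x (B(w, x) = 12 + 3*(w*x) = 12 + 3*w*x)
(U - 27998)/(-24717 + B(-3, z)) = (-30638 - 27998)/(-24717 + (12 + 3*(-3)*72)) = -58636/(-24717 + (12 - 648)) = -58636/(-24717 - 636) = -58636/(-25353) = -58636*(-1/25353) = 58636/25353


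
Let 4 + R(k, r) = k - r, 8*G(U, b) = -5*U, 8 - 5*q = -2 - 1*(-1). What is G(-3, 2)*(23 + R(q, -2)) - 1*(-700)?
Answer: 2971/4 ≈ 742.75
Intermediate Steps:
q = 9/5 (q = 8/5 - (-2 - 1*(-1))/5 = 8/5 - (-2 + 1)/5 = 8/5 - 1/5*(-1) = 8/5 + 1/5 = 9/5 ≈ 1.8000)
G(U, b) = -5*U/8 (G(U, b) = (-5*U)/8 = -5*U/8)
R(k, r) = -4 + k - r (R(k, r) = -4 + (k - r) = -4 + k - r)
G(-3, 2)*(23 + R(q, -2)) - 1*(-700) = (-5/8*(-3))*(23 + (-4 + 9/5 - 1*(-2))) - 1*(-700) = 15*(23 + (-4 + 9/5 + 2))/8 + 700 = 15*(23 - 1/5)/8 + 700 = (15/8)*(114/5) + 700 = 171/4 + 700 = 2971/4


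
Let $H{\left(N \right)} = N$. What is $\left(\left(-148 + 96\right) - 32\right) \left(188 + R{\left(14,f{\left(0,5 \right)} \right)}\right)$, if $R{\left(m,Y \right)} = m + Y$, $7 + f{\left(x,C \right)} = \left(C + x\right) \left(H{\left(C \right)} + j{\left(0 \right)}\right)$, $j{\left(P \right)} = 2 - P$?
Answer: $-19320$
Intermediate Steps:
$f{\left(x,C \right)} = -7 + \left(2 + C\right) \left(C + x\right)$ ($f{\left(x,C \right)} = -7 + \left(C + x\right) \left(C + \left(2 - 0\right)\right) = -7 + \left(C + x\right) \left(C + \left(2 + 0\right)\right) = -7 + \left(C + x\right) \left(C + 2\right) = -7 + \left(C + x\right) \left(2 + C\right) = -7 + \left(2 + C\right) \left(C + x\right)$)
$R{\left(m,Y \right)} = Y + m$
$\left(\left(-148 + 96\right) - 32\right) \left(188 + R{\left(14,f{\left(0,5 \right)} \right)}\right) = \left(\left(-148 + 96\right) - 32\right) \left(188 + \left(\left(-7 + 5^{2} + 2 \cdot 5 + 2 \cdot 0 + 5 \cdot 0\right) + 14\right)\right) = \left(-52 - 32\right) \left(188 + \left(\left(-7 + 25 + 10 + 0 + 0\right) + 14\right)\right) = - 84 \left(188 + \left(28 + 14\right)\right) = - 84 \left(188 + 42\right) = \left(-84\right) 230 = -19320$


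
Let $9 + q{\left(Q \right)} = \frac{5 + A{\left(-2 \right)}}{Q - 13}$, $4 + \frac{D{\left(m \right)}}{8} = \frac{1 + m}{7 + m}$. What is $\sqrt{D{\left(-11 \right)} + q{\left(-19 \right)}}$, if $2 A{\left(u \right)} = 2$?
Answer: $\frac{i \sqrt{339}}{4} \approx 4.603 i$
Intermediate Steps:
$A{\left(u \right)} = 1$ ($A{\left(u \right)} = \frac{1}{2} \cdot 2 = 1$)
$D{\left(m \right)} = -32 + \frac{8 \left(1 + m\right)}{7 + m}$ ($D{\left(m \right)} = -32 + 8 \frac{1 + m}{7 + m} = -32 + \frac{8 \left(1 + m\right)}{7 + m}$)
$q{\left(Q \right)} = -9 + \frac{6}{-13 + Q}$ ($q{\left(Q \right)} = -9 + \frac{5 + 1}{Q - 13} = -9 + \frac{6}{-13 + Q}$)
$\sqrt{D{\left(-11 \right)} + q{\left(-19 \right)}} = \sqrt{\frac{24 \left(-9 - -11\right)}{7 - 11} + \frac{3 \left(41 - -57\right)}{-13 - 19}} = \sqrt{\frac{24 \left(-9 + 11\right)}{-4} + \frac{3 \left(41 + 57\right)}{-32}} = \sqrt{24 \left(- \frac{1}{4}\right) 2 + 3 \left(- \frac{1}{32}\right) 98} = \sqrt{-12 - \frac{147}{16}} = \sqrt{- \frac{339}{16}} = \frac{i \sqrt{339}}{4}$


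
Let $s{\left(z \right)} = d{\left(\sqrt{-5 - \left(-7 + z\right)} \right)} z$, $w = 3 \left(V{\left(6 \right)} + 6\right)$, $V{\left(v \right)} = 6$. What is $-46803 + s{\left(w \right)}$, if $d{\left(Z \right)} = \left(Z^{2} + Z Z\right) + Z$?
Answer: $-49251 + 36 i \sqrt{34} \approx -49251.0 + 209.91 i$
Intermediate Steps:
$w = 36$ ($w = 3 \left(6 + 6\right) = 3 \cdot 12 = 36$)
$d{\left(Z \right)} = Z + 2 Z^{2}$ ($d{\left(Z \right)} = \left(Z^{2} + Z^{2}\right) + Z = 2 Z^{2} + Z = Z + 2 Z^{2}$)
$s{\left(z \right)} = z \sqrt{2 - z} \left(1 + 2 \sqrt{2 - z}\right)$ ($s{\left(z \right)} = \sqrt{-5 - \left(-7 + z\right)} \left(1 + 2 \sqrt{-5 - \left(-7 + z\right)}\right) z = \sqrt{2 - z} \left(1 + 2 \sqrt{2 - z}\right) z = z \sqrt{2 - z} \left(1 + 2 \sqrt{2 - z}\right)$)
$-46803 + s{\left(w \right)} = -46803 + 36 \left(4 + \sqrt{2 - 36} - 72\right) = -46803 + 36 \left(4 + \sqrt{-34} - 72\right) = -46803 + 36 \left(4 + i \sqrt{34} - 72\right) = -46803 + 36 \left(-68 + i \sqrt{34}\right) = -46803 - \left(2448 - 36 i \sqrt{34}\right) = -49251 + 36 i \sqrt{34}$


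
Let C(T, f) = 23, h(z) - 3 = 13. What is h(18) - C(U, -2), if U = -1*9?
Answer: -7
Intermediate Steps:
h(z) = 16 (h(z) = 3 + 13 = 16)
U = -9
h(18) - C(U, -2) = 16 - 1*23 = 16 - 23 = -7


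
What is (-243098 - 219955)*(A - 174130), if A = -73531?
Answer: 114680169033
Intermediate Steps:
(-243098 - 219955)*(A - 174130) = (-243098 - 219955)*(-73531 - 174130) = -463053*(-247661) = 114680169033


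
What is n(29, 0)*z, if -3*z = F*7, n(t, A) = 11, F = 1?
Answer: -77/3 ≈ -25.667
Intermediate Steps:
z = -7/3 ≈ -2.3333
n(29, 0)*z = 11*(-7/3) = -77/3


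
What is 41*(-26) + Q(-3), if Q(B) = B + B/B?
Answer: -1068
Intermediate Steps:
Q(B) = 1 + B (Q(B) = B + 1 = 1 + B)
41*(-26) + Q(-3) = 41*(-26) + (1 - 3) = -1066 - 2 = -1068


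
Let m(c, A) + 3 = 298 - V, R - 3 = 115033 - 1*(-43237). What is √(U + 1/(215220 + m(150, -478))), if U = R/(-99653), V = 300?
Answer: I*√730534980011182936590/21446820395 ≈ 1.2603*I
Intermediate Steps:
R = 158273 (R = 3 + (115033 - 1*(-43237)) = 3 + (115033 + 43237) = 3 + 158270 = 158273)
m(c, A) = -5 (m(c, A) = -3 + (298 - 1*300) = -3 + (298 - 300) = -3 - 2 = -5)
U = -158273/99653 (U = 158273/(-99653) = 158273*(-1/99653) = -158273/99653 ≈ -1.5882)
√(U + 1/(215220 + m(150, -478))) = √(-158273/99653 + 1/(215220 - 5)) = √(-158273/99653 + 1/215215) = √(-34062624042/21446820395) = I*√730534980011182936590/21446820395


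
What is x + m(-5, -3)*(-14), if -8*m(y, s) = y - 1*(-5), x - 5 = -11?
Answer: -6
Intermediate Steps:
x = -6 (x = 5 - 11 = -6)
m(y, s) = -5/8 - y/8 (m(y, s) = -(y - 1*(-5))/8 = -(y + 5)/8 = -(5 + y)/8 = -5/8 - y/8)
x + m(-5, -3)*(-14) = -6 + (-5/8 - 1/8*(-5))*(-14) = -6 + (-5/8 + 5/8)*(-14) = -6 + 0*(-14) = -6 + 0 = -6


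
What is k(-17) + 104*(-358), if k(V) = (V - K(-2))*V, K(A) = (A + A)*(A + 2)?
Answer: -36943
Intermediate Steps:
K(A) = 2*A*(2 + A) (K(A) = (2*A)*(2 + A) = 2*A*(2 + A))
k(V) = V² (k(V) = (V - 2*(-2)*(2 - 2))*V = (V - 2*(-2)*0)*V = (V - 1*0)*V = (V + 0)*V = V*V = V²)
k(-17) + 104*(-358) = (-17)² + 104*(-358) = 289 - 37232 = -36943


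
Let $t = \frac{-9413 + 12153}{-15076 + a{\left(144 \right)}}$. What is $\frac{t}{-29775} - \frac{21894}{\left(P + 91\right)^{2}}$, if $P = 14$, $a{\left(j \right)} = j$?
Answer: $- \frac{10815609733}{5446353675} \approx -1.9858$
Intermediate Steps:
$t = - \frac{685}{3733}$ ($t = \frac{-9413 + 12153}{-15076 + 144} = \frac{2740}{-14932} = 2740 \left(- \frac{1}{14932}\right) = - \frac{685}{3733} \approx -0.1835$)
$\frac{t}{-29775} - \frac{21894}{\left(P + 91\right)^{2}} = - \frac{685}{3733 \left(-29775\right)} - \frac{21894}{\left(14 + 91\right)^{2}} = \left(- \frac{685}{3733}\right) \left(- \frac{1}{29775}\right) - \frac{21894}{105^{2}} = \frac{137}{22230015} - \frac{21894}{11025} = \frac{137}{22230015} - \frac{7298}{3675} = - \frac{10815609733}{5446353675}$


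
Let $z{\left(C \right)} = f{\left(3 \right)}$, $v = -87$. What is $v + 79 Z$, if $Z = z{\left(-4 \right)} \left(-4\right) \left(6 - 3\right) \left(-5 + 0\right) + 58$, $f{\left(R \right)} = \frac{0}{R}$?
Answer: $4495$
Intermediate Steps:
$f{\left(R \right)} = 0$
$z{\left(C \right)} = 0$
$Z = 58$ ($Z = 0 \left(-4\right) \left(6 - 3\right) \left(-5 + 0\right) + 58 = 0 \cdot 3 \left(-5\right) + 58 = 0 \left(-15\right) + 58 = 0 + 58 = 58$)
$v + 79 Z = -87 + 79 \cdot 58 = -87 + 4582 = 4495$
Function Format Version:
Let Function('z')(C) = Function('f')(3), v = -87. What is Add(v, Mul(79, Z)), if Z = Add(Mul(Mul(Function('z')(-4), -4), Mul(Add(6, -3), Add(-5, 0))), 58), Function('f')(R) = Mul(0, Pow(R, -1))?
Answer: 4495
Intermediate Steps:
Function('f')(R) = 0
Function('z')(C) = 0
Z = 58 (Z = Add(Mul(Mul(0, -4), Mul(Add(6, -3), Add(-5, 0))), 58) = Add(Mul(0, Mul(3, -5)), 58) = Add(Mul(0, -15), 58) = Add(0, 58) = 58)
Add(v, Mul(79, Z)) = Add(-87, Mul(79, 58)) = Add(-87, 4582) = 4495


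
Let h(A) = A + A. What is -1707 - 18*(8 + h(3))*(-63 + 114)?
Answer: -14559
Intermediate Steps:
h(A) = 2*A
-1707 - 18*(8 + h(3))*(-63 + 114) = -1707 - 18*(8 + 2*3)*(-63 + 114) = -1707 - 18*(8 + 6)*51 = -1707 - 18*14*51 = -1707 - 18*714 = -1707 - 1*12852 = -1707 - 12852 = -14559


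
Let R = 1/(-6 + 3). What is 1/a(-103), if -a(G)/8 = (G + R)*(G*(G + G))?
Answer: 3/52620640 ≈ 5.7012e-8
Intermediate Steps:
R = -⅓ (R = 1/(-3) = -⅓ ≈ -0.33333)
a(G) = -16*G²*(-⅓ + G) (a(G) = -8*(G - ⅓)*G*(G + G) = -8*(-⅓ + G)*G*(2*G) = -8*(-⅓ + G)*2*G² = -16*G²*(-⅓ + G))
1/a(-103) = 1/((-103)²*(16/3 - 16*(-103))) = 1/(10609*(16/3 + 1648)) = 1/(10609*(4960/3)) = 1/(52620640/3) = 3/52620640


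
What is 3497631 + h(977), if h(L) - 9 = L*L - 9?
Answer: 4452160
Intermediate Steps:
h(L) = L² (h(L) = 9 + (L*L - 9) = 9 + (L² - 9) = 9 + (-9 + L²) = L²)
3497631 + h(977) = 3497631 + 977² = 3497631 + 954529 = 4452160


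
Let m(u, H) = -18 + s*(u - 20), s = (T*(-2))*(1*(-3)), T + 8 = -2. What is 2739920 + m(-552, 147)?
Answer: 2774222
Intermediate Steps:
T = -10 (T = -8 - 2 = -10)
s = -60 (s = (-10*(-2))*(1*(-3)) = 20*(-3) = -60)
m(u, H) = 1182 - 60*u (m(u, H) = -18 - 60*(u - 20) = -18 - 60*(-20 + u) = -18 + (1200 - 60*u) = 1182 - 60*u)
2739920 + m(-552, 147) = 2739920 + (1182 - 60*(-552)) = 2739920 + (1182 + 33120) = 2739920 + 34302 = 2774222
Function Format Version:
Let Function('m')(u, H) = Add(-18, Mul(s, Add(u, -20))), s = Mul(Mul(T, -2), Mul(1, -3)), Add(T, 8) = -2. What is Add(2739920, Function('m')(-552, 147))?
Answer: 2774222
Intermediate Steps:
T = -10 (T = Add(-8, -2) = -10)
s = -60 (s = Mul(Mul(-10, -2), Mul(1, -3)) = Mul(20, -3) = -60)
Function('m')(u, H) = Add(1182, Mul(-60, u)) (Function('m')(u, H) = Add(-18, Mul(-60, Add(u, -20))) = Add(-18, Mul(-60, Add(-20, u))) = Add(-18, Add(1200, Mul(-60, u))) = Add(1182, Mul(-60, u)))
Add(2739920, Function('m')(-552, 147)) = Add(2739920, Add(1182, Mul(-60, -552))) = Add(2739920, Add(1182, 33120)) = Add(2739920, 34302) = 2774222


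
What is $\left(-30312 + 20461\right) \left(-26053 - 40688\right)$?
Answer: $657465591$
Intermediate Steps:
$\left(-30312 + 20461\right) \left(-26053 - 40688\right) = \left(-9851\right) \left(-66741\right) = 657465591$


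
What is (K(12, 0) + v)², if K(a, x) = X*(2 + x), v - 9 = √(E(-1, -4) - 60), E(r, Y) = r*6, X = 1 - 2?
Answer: (7 + I*√66)² ≈ -17.0 + 113.74*I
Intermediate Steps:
X = -1
E(r, Y) = 6*r
v = 9 + I*√66 (v = 9 + √(6*(-1) - 60) = 9 + √(-6 - 60) = 9 + √(-66) = 9 + I*√66 ≈ 9.0 + 8.124*I)
K(a, x) = -2 - x (K(a, x) = -(2 + x) = -2 - x)
(K(12, 0) + v)² = ((-2 - 1*0) + (9 + I*√66))² = ((-2 + 0) + (9 + I*√66))² = (-2 + (9 + I*√66))² = (7 + I*√66)²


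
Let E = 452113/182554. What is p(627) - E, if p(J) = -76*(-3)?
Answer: 41170199/182554 ≈ 225.52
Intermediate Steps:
p(J) = 228
E = 452113/182554 (E = 452113*(1/182554) = 452113/182554 ≈ 2.4766)
p(627) - E = 228 - 1*452113/182554 = 228 - 452113/182554 = 41170199/182554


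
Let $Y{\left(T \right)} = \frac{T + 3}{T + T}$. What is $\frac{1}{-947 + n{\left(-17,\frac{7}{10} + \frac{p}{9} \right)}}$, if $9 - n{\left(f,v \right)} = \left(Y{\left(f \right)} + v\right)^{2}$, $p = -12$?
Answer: $- \frac{260100}{243986569} \approx -0.001066$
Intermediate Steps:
$Y{\left(T \right)} = \frac{3 + T}{2 T}$
$n{\left(f,v \right)} = 9 - \left(v + \frac{3 + f}{2 f}\right)^{2}$ ($n{\left(f,v \right)} = 9 - \left(\frac{3 + f}{2 f} + v\right)^{2} = 9 - \left(v + \frac{3 + f}{2 f}\right)^{2}$)
$\frac{1}{-947 + n{\left(-17,\frac{7}{10} + \frac{p}{9} \right)}} = \frac{1}{-947 + \left(9 - \frac{\left(3 - 17 + 2 \left(-17\right) \left(\frac{7}{10} - \frac{12}{9}\right)\right)^{2}}{4 \cdot 289}\right)} = \frac{1}{-947 + \left(9 - \frac{\left(3 - 17 + 2 \left(-17\right) \left(7 \cdot \frac{1}{10} - \frac{4}{3}\right)\right)^{2}}{1156}\right)} = \frac{1}{-947 + \left(9 - \frac{\left(3 - 17 + 2 \left(-17\right) \left(\frac{7}{10} - \frac{4}{3}\right)\right)^{2}}{1156}\right)} = \frac{1}{-947 + \left(9 - \frac{\left(3 - 17 + 2 \left(-17\right) \left(- \frac{19}{30}\right)\right)^{2}}{1156}\right)} = \frac{1}{-947 + \left(9 - \frac{\left(3 - 17 + \frac{323}{15}\right)^{2}}{1156}\right)} = \frac{1}{-947 + \left(9 - \frac{\left(\frac{113}{15}\right)^{2}}{1156}\right)} = \frac{1}{-947 + \left(9 - \frac{1}{1156} \cdot \frac{12769}{225}\right)} = \frac{1}{-947 + \left(9 - \frac{12769}{260100}\right)} = \frac{1}{-947 + \frac{2328131}{260100}} = \frac{1}{- \frac{243986569}{260100}} = - \frac{260100}{243986569}$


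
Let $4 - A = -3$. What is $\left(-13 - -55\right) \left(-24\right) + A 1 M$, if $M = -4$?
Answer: $-1036$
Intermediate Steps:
$A = 7$ ($A = 4 - -3 = 4 + 3 = 7$)
$\left(-13 - -55\right) \left(-24\right) + A 1 M = \left(-13 - -55\right) \left(-24\right) + 7 \cdot 1 \left(-4\right) = \left(-13 + 55\right) \left(-24\right) + 7 \left(-4\right) = 42 \left(-24\right) - 28 = -1008 - 28 = -1036$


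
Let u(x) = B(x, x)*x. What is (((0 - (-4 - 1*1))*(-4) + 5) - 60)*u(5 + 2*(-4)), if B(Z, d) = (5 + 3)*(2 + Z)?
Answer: -1800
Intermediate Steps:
B(Z, d) = 16 + 8*Z (B(Z, d) = 8*(2 + Z) = 16 + 8*Z)
u(x) = x*(16 + 8*x) (u(x) = (16 + 8*x)*x = x*(16 + 8*x))
(((0 - (-4 - 1*1))*(-4) + 5) - 60)*u(5 + 2*(-4)) = (((0 - (-4 - 1*1))*(-4) + 5) - 60)*(8*(5 + 2*(-4))*(2 + (5 + 2*(-4)))) = (((0 - (-4 - 1))*(-4) + 5) - 60)*(8*(5 - 8)*(2 + (5 - 8))) = (((0 - 1*(-5))*(-4) + 5) - 60)*(8*(-3)*(2 - 3)) = (((0 + 5)*(-4) + 5) - 60)*(8*(-3)*(-1)) = ((5*(-4) + 5) - 60)*24 = ((-20 + 5) - 60)*24 = (-15 - 60)*24 = -75*24 = -1800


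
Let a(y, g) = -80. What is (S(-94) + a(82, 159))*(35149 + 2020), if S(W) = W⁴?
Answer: 2901962835904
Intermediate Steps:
(S(-94) + a(82, 159))*(35149 + 2020) = ((-94)⁴ - 80)*(35149 + 2020) = (78074896 - 80)*37169 = 78074816*37169 = 2901962835904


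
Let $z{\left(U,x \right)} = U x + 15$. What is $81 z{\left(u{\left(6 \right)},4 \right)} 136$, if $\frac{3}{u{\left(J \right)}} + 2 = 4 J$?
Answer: $\frac{1883736}{11} \approx 1.7125 \cdot 10^{5}$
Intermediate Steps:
$u{\left(J \right)} = \frac{3}{-2 + 4 J}$
$z{\left(U,x \right)} = 15 + U x$
$81 z{\left(u{\left(6 \right)},4 \right)} 136 = 81 \left(15 + \frac{3}{2 \left(-1 + 2 \cdot 6\right)} 4\right) 136 = 81 \left(15 + \frac{3}{2 \left(-1 + 12\right)} 4\right) 136 = 81 \left(15 + \frac{3}{2 \cdot 11} \cdot 4\right) 136 = 81 \left(15 + \frac{3}{2} \cdot \frac{1}{11} \cdot 4\right) 136 = 81 \left(15 + \frac{3}{22} \cdot 4\right) 136 = 81 \left(15 + \frac{6}{11}\right) 136 = 81 \cdot \frac{171}{11} \cdot 136 = \frac{13851}{11} \cdot 136 = \frac{1883736}{11}$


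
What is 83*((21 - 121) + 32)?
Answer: -5644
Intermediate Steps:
83*((21 - 121) + 32) = 83*(-100 + 32) = 83*(-68) = -5644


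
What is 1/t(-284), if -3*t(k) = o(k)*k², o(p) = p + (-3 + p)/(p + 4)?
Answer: 5/38039386 ≈ 1.3144e-7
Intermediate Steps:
o(p) = p + (-3 + p)/(4 + p)
t(k) = -k²*(-3 + k² + 5*k)/(3*(4 + k)) (t(k) = -(-3 + k² + 5*k)/(4 + k)*k²/3 = -k²*(-3 + k² + 5*k)/(3*(4 + k)))
1/t(-284) = 1/((⅓)*(-284)²*(3 - 1*(-284)² - 5*(-284))/(4 - 284)) = 1/((⅓)*80656*(3 - 1*80656 + 1420)/(-280)) = 1/((⅓)*80656*(-1/280)*(3 - 80656 + 1420)) = 1/((⅓)*80656*(-1/280)*(-79233)) = 1/(38039386/5) = 5/38039386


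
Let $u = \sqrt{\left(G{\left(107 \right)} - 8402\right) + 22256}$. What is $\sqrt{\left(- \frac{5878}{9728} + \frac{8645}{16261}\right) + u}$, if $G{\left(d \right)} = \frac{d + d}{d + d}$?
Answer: $\frac{\sqrt{-36203683209 + 498707140864 \sqrt{13855}}}{706192} \approx 10.846$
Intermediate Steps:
$G{\left(d \right)} = 1$ ($G{\left(d \right)} = \frac{2 d}{2 d} = 2 d \frac{1}{2 d} = 1$)
$u = \sqrt{13855}$ ($u = \sqrt{\left(1 - 8402\right) + 22256} = \sqrt{-8401 + 22256} = \sqrt{13855} \approx 117.71$)
$\sqrt{\left(- \frac{5878}{9728} + \frac{8645}{16261}\right) + u} = \sqrt{\left(- \frac{5878}{9728} + \frac{8645}{16261}\right) + \sqrt{13855}} = \sqrt{\left(\left(-5878\right) \frac{1}{9728} + 8645 \cdot \frac{1}{16261}\right) + \sqrt{13855}} = \sqrt{\left(- \frac{2939}{4864} + \frac{1235}{2323}\right) + \sqrt{13855}} = \sqrt{- \frac{820257}{11299072} + \sqrt{13855}}$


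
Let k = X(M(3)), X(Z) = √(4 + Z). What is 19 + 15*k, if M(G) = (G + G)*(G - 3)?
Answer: 49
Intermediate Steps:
M(G) = 2*G*(-3 + G) (M(G) = (2*G)*(-3 + G) = 2*G*(-3 + G))
k = 2 (k = √(4 + 2*3*(-3 + 3)) = √(4 + 2*3*0) = √(4 + 0) = √4 = 2)
19 + 15*k = 19 + 15*2 = 19 + 30 = 49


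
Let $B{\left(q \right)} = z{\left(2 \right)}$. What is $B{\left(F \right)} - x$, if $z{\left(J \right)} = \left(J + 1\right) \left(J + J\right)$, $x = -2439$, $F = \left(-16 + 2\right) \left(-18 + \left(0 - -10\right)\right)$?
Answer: $2451$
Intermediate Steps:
$F = 112$ ($F = - 14 \left(-18 + \left(0 + 10\right)\right) = - 14 \left(-18 + 10\right) = \left(-14\right) \left(-8\right) = 112$)
$z{\left(J \right)} = 2 J \left(1 + J\right)$ ($z{\left(J \right)} = \left(1 + J\right) 2 J = 2 J \left(1 + J\right)$)
$B{\left(q \right)} = 12$ ($B{\left(q \right)} = 2 \cdot 2 \left(1 + 2\right) = 2 \cdot 2 \cdot 3 = 12$)
$B{\left(F \right)} - x = 12 - -2439 = 12 + 2439 = 2451$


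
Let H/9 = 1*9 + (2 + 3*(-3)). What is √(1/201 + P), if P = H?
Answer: √727419/201 ≈ 4.2432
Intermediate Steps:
H = 18 (H = 9*(1*9 + (2 + 3*(-3))) = 9*(9 + (2 - 9)) = 9*(9 - 7) = 9*2 = 18)
P = 18
√(1/201 + P) = √(1/201 + 18) = √(3619/201) = √727419/201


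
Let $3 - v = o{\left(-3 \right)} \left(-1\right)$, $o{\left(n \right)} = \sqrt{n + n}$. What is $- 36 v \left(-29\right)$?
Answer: $3132 + 1044 i \sqrt{6} \approx 3132.0 + 2557.3 i$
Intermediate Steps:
$o{\left(n \right)} = \sqrt{2} \sqrt{n}$ ($o{\left(n \right)} = \sqrt{2 n} = \sqrt{2} \sqrt{n}$)
$v = 3 + i \sqrt{6}$ ($v = 3 - \sqrt{2} \sqrt{-3} \left(-1\right) = 3 - \sqrt{2} i \sqrt{3} \left(-1\right) = 3 - i \sqrt{6} \left(-1\right) = 3 - - i \sqrt{6} = 3 + i \sqrt{6} \approx 3.0 + 2.4495 i$)
$- 36 v \left(-29\right) = - 36 \left(3 + i \sqrt{6}\right) \left(-29\right) = \left(-108 - 36 i \sqrt{6}\right) \left(-29\right) = 3132 + 1044 i \sqrt{6}$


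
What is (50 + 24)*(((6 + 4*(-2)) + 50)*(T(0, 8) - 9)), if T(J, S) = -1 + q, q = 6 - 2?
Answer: -21312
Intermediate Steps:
q = 4
T(J, S) = 3 (T(J, S) = -1 + 4 = 3)
(50 + 24)*(((6 + 4*(-2)) + 50)*(T(0, 8) - 9)) = (50 + 24)*(((6 + 4*(-2)) + 50)*(3 - 9)) = 74*(((6 - 8) + 50)*(-6)) = 74*((-2 + 50)*(-6)) = 74*(48*(-6)) = 74*(-288) = -21312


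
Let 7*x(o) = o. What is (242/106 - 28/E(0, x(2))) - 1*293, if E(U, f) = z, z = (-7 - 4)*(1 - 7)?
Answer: -509206/1749 ≈ -291.14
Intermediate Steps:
x(o) = o/7
z = 66 (z = -11*(-6) = 66)
E(U, f) = 66
(242/106 - 28/E(0, x(2))) - 1*293 = (242/106 - 28/66) - 1*293 = (242*(1/106) - 28*1/66) - 293 = (121/53 - 14/33) - 293 = 3251/1749 - 293 = -509206/1749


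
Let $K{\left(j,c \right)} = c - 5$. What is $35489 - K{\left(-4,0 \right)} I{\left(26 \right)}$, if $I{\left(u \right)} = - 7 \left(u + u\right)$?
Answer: $33669$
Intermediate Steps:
$K{\left(j,c \right)} = -5 + c$
$I{\left(u \right)} = - 14 u$ ($I{\left(u \right)} = - 7 \cdot 2 u = - 14 u$)
$35489 - K{\left(-4,0 \right)} I{\left(26 \right)} = 35489 - \left(-5 + 0\right) \left(\left(-14\right) 26\right) = 35489 - \left(-5\right) \left(-364\right) = 35489 - 1820 = 33669$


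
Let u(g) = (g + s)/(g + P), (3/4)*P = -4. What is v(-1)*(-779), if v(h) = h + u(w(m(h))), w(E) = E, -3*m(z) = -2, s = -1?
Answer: 10127/14 ≈ 723.36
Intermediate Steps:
P = -16/3 (P = (4/3)*(-4) = -16/3 ≈ -5.3333)
m(z) = ⅔ (m(z) = -⅓*(-2) = ⅔)
u(g) = (-1 + g)/(-16/3 + g) (u(g) = (g - 1)/(g - 16/3) = (-1 + g)/(-16/3 + g))
v(h) = 1/14 + h (v(h) = h + 3*(-1 + ⅔)/(-16 + 3*(⅔)) = h + 3*(-⅓)/(-16 + 2) = h + 3*(-⅓)/(-14) = h + 3*(-1/14)*(-⅓) = h + 1/14 = 1/14 + h)
v(-1)*(-779) = (1/14 - 1)*(-779) = -13/14*(-779) = 10127/14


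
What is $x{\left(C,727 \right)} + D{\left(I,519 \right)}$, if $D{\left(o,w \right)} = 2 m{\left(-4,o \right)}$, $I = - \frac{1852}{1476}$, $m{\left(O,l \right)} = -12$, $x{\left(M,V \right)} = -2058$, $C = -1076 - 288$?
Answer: $-2082$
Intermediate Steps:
$C = -1364$ ($C = -1076 - 288 = -1364$)
$I = - \frac{463}{369}$ ($I = \left(-1852\right) \frac{1}{1476} = - \frac{463}{369} \approx -1.2547$)
$D{\left(o,w \right)} = -24$ ($D{\left(o,w \right)} = 2 \left(-12\right) = -24$)
$x{\left(C,727 \right)} + D{\left(I,519 \right)} = -2058 - 24 = -2082$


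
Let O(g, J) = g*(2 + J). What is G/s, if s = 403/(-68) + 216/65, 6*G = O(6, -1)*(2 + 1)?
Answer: -13260/11507 ≈ -1.1523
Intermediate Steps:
G = 3 (G = ((6*(2 - 1))*(2 + 1))/6 = ((6*1)*3)/6 = (6*3)/6 = (⅙)*18 = 3)
s = -11507/4420 (s = 403*(-1/68) + 216*(1/65) = -403/68 + 216/65 = -11507/4420 ≈ -2.6034)
G/s = 3/(-11507/4420) = 3*(-4420/11507) = -13260/11507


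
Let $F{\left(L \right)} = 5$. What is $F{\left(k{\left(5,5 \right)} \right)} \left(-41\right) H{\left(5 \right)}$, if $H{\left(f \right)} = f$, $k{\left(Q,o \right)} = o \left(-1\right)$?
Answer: $-1025$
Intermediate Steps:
$k{\left(Q,o \right)} = - o$
$F{\left(k{\left(5,5 \right)} \right)} \left(-41\right) H{\left(5 \right)} = 5 \left(-41\right) 5 = \left(-205\right) 5 = -1025$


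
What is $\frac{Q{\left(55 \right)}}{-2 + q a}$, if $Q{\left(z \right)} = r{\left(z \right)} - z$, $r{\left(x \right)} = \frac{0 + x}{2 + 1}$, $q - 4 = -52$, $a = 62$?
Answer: $\frac{55}{4467} \approx 0.012313$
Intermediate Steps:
$q = -48$ ($q = 4 - 52 = -48$)
$r{\left(x \right)} = \frac{x}{3}$
$Q{\left(z \right)} = - \frac{2 z}{3}$ ($Q{\left(z \right)} = \frac{z}{3} - z = - \frac{2 z}{3}$)
$\frac{Q{\left(55 \right)}}{-2 + q a} = \frac{\left(- \frac{2}{3}\right) 55}{-2 - 2976} = - \frac{110}{3 \left(-2 - 2976\right)} = - \frac{110}{3 \left(-2978\right)} = \left(- \frac{110}{3}\right) \left(- \frac{1}{2978}\right) = \frac{55}{4467}$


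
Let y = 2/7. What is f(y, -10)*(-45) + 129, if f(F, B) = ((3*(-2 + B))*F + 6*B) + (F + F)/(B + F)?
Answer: 392046/119 ≈ 3294.5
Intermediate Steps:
y = 2/7 (y = 2*(⅐) = 2/7 ≈ 0.28571)
f(F, B) = 6*B + F*(-6 + 3*B) + 2*F/(B + F) (f(F, B) = ((-6 + 3*B)*F + 6*B) + (2*F)/(B + F) = (F*(-6 + 3*B) + 6*B) + 2*F/(B + F) = (6*B + F*(-6 + 3*B)) + 2*F/(B + F) = 6*B + F*(-6 + 3*B) + 2*F/(B + F))
f(y, -10)*(-45) + 129 = ((-6*(2/7)² + 2*(2/7) + 6*(-10)² + 3*(-10)*(2/7)² + 3*(2/7)*(-10)²)/(-10 + 2/7))*(-45) + 129 = ((-6*4/49 + 4/7 + 6*100 + 3*(-10)*(4/49) + 3*(2/7)*100)/(-68/7))*(-45) + 129 = -7*(-24/49 + 4/7 + 600 - 120/49 + 600/7)/68*(-45) + 129 = -7/68*33484/49*(-45) + 129 = -8371/119*(-45) + 129 = 376695/119 + 129 = 392046/119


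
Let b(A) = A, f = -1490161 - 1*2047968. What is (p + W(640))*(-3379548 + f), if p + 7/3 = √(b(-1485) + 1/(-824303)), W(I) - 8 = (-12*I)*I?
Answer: 102005180370691/3 - 13835354*I*√252255255750167/824303 ≈ 3.4002e+13 - 2.6658e+8*I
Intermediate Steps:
f = -3538129 (f = -1490161 - 2047968 = -3538129)
W(I) = 8 - 12*I² (W(I) = 8 + (-12*I)*I = 8 - 12*I²)
p = -7/3 + 2*I*√252255255750167/824303 (p = -7/3 + √(-1485 + 1/(-824303)) = -7/3 + √(-1485 - 1/824303) = -7/3 + √(-1224089956/824303) = -7/3 + 2*I*√252255255750167/824303 ≈ -2.3333 + 38.536*I)
(p + W(640))*(-3379548 + f) = ((-7/3 + 2*I*√252255255750167/824303) + (8 - 12*640²))*(-3379548 - 3538129) = ((-7/3 + 2*I*√252255255750167/824303) + (8 - 12*409600))*(-6917677) = ((-7/3 + 2*I*√252255255750167/824303) + (8 - 4915200))*(-6917677) = ((-7/3 + 2*I*√252255255750167/824303) - 4915192)*(-6917677) = (-14745583/3 + 2*I*√252255255750167/824303)*(-6917677) = 102005180370691/3 - 13835354*I*√252255255750167/824303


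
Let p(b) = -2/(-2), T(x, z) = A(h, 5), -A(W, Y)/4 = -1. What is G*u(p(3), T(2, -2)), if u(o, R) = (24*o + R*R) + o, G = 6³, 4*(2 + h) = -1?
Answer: 8856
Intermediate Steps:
h = -9/4 (h = -2 + (¼)*(-1) = -2 - ¼ = -9/4 ≈ -2.2500)
A(W, Y) = 4 (A(W, Y) = -4*(-1) = 4)
T(x, z) = 4
p(b) = 1 (p(b) = -2*(-½) = 1)
G = 216
u(o, R) = R² + 25*o (u(o, R) = (24*o + R²) + o = (R² + 24*o) + o = R² + 25*o)
G*u(p(3), T(2, -2)) = 216*(4² + 25*1) = 216*(16 + 25) = 216*41 = 8856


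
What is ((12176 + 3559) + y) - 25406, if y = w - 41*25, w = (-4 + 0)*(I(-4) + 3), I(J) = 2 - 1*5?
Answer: -10696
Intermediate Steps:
I(J) = -3 (I(J) = 2 - 5 = -3)
w = 0 (w = (-4 + 0)*(-3 + 3) = -4*0 = 0)
y = -1025 (y = 0 - 41*25 = 0 - 1025 = -1025)
((12176 + 3559) + y) - 25406 = ((12176 + 3559) - 1025) - 25406 = (15735 - 1025) - 25406 = 14710 - 25406 = -10696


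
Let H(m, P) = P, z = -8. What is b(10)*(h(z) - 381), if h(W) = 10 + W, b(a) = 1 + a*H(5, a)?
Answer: -38279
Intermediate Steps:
b(a) = 1 + a**2 (b(a) = 1 + a*a = 1 + a**2)
b(10)*(h(z) - 381) = (1 + 10**2)*((10 - 8) - 381) = (1 + 100)*(2 - 381) = 101*(-379) = -38279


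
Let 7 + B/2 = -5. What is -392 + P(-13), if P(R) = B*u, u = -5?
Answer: -272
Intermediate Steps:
B = -24 (B = -14 + 2*(-5) = -14 - 10 = -24)
P(R) = 120 (P(R) = -24*(-5) = 120)
-392 + P(-13) = -392 + 120 = -272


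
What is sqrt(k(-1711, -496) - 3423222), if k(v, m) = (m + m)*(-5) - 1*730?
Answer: 12*I*sqrt(23743) ≈ 1849.1*I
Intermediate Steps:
k(v, m) = -730 - 10*m (k(v, m) = (2*m)*(-5) - 730 = -10*m - 730 = -730 - 10*m)
sqrt(k(-1711, -496) - 3423222) = sqrt((-730 - 10*(-496)) - 3423222) = sqrt((-730 + 4960) - 3423222) = sqrt(4230 - 3423222) = sqrt(-3418992) = 12*I*sqrt(23743)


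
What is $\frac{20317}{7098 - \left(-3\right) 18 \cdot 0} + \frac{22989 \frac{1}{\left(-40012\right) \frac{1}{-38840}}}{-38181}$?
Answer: $\frac{22619497207}{9930038118} \approx 2.2779$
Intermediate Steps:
$\frac{20317}{7098 - \left(-3\right) 18 \cdot 0} + \frac{22989 \frac{1}{\left(-40012\right) \frac{1}{-38840}}}{-38181} = \frac{20317}{7098 - \left(-54\right) 0} + \frac{22989}{\left(-40012\right) \left(- \frac{1}{38840}\right)} \left(- \frac{1}{38181}\right) = \frac{20317}{7098 - 0} + \frac{22989}{\frac{10003}{9710}} \left(- \frac{1}{38181}\right) = \frac{20317}{7098 + 0} + 22989 \cdot \frac{9710}{10003} \left(- \frac{1}{38181}\right) = \frac{20317}{7098} + \frac{223223190}{10003} \left(- \frac{1}{38181}\right) = 20317 \cdot \frac{1}{7098} - \frac{74407730}{127308181} = \frac{20317}{7098} - \frac{74407730}{127308181} = \frac{22619497207}{9930038118}$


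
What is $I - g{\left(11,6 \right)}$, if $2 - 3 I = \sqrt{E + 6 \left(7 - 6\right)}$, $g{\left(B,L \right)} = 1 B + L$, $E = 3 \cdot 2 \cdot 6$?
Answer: $- \frac{49}{3} - \frac{\sqrt{42}}{3} \approx -18.494$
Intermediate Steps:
$E = 36$ ($E = 6 \cdot 6 = 36$)
$g{\left(B,L \right)} = B + L$
$I = \frac{2}{3} - \frac{\sqrt{42}}{3}$ ($I = \frac{2}{3} - \frac{\sqrt{36 + 6 \left(7 - 6\right)}}{3} = \frac{2}{3} - \frac{\sqrt{36 + 6 \cdot 1}}{3} = \frac{2}{3} - \frac{\sqrt{36 + 6}}{3} = \frac{2}{3} - \frac{\sqrt{42}}{3} \approx -1.4936$)
$I - g{\left(11,6 \right)} = \left(\frac{2}{3} - \frac{\sqrt{42}}{3}\right) - \left(11 + 6\right) = \left(\frac{2}{3} - \frac{\sqrt{42}}{3}\right) - 17 = - \frac{49}{3} - \frac{\sqrt{42}}{3}$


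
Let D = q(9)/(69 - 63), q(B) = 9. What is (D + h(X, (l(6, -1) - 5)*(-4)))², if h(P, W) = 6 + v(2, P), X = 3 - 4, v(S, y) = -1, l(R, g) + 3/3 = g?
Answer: 169/4 ≈ 42.250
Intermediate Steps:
l(R, g) = -1 + g
X = -1
h(P, W) = 5 (h(P, W) = 6 - 1 = 5)
D = 3/2 (D = 9/(69 - 63) = 9/6 = 9*(⅙) = 3/2 ≈ 1.5000)
(D + h(X, (l(6, -1) - 5)*(-4)))² = (3/2 + 5)² = (13/2)² = 169/4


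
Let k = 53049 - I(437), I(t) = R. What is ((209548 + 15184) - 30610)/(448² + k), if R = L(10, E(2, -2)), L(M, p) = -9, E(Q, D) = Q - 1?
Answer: 97061/126881 ≈ 0.76498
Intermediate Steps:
E(Q, D) = -1 + Q
R = -9
I(t) = -9
k = 53058 (k = 53049 - 1*(-9) = 53049 + 9 = 53058)
((209548 + 15184) - 30610)/(448² + k) = ((209548 + 15184) - 30610)/(448² + 53058) = (224732 - 30610)/(200704 + 53058) = 194122/253762 = 194122*(1/253762) = 97061/126881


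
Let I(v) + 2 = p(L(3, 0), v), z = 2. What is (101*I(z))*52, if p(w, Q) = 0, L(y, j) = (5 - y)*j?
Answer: -10504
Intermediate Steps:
L(y, j) = j*(5 - y)
I(v) = -2 (I(v) = -2 + 0 = -2)
(101*I(z))*52 = (101*(-2))*52 = -202*52 = -10504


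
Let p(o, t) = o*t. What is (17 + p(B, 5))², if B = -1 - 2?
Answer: 4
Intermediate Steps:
B = -3
(17 + p(B, 5))² = (17 - 3*5)² = (17 - 15)² = 2² = 4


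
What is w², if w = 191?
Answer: 36481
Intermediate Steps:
w² = 191² = 36481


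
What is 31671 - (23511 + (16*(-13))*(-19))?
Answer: 4208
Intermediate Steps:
31671 - (23511 + (16*(-13))*(-19)) = 31671 - (23511 - 208*(-19)) = 31671 - (23511 + 3952) = 31671 - 1*27463 = 31671 - 27463 = 4208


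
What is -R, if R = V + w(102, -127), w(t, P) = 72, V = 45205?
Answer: -45277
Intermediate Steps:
R = 45277 (R = 45205 + 72 = 45277)
-R = -1*45277 = -45277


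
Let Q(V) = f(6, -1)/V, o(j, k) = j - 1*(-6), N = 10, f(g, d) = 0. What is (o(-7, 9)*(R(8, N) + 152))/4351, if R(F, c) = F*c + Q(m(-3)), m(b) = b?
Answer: -232/4351 ≈ -0.053321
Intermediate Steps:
o(j, k) = 6 + j (o(j, k) = j + 6 = 6 + j)
Q(V) = 0 (Q(V) = 0/V = 0)
R(F, c) = F*c (R(F, c) = F*c + 0 = F*c)
(o(-7, 9)*(R(8, N) + 152))/4351 = ((6 - 7)*(8*10 + 152))/4351 = -(80 + 152)*(1/4351) = -1*232*(1/4351) = -232*1/4351 = -232/4351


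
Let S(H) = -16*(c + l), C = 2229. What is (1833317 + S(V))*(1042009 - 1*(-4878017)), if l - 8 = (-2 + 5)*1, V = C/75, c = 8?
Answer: 10851484618338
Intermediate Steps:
V = 743/25 (V = 2229/75 = 2229*(1/75) = 743/25 ≈ 29.720)
l = 11 (l = 8 + (-2 + 5)*1 = 8 + 3*1 = 8 + 3 = 11)
S(H) = -304 (S(H) = -16*(8 + 11) = -16*19 = -304)
(1833317 + S(V))*(1042009 - 1*(-4878017)) = (1833317 - 304)*(1042009 - 1*(-4878017)) = 1833013*(1042009 + 4878017) = 1833013*5920026 = 10851484618338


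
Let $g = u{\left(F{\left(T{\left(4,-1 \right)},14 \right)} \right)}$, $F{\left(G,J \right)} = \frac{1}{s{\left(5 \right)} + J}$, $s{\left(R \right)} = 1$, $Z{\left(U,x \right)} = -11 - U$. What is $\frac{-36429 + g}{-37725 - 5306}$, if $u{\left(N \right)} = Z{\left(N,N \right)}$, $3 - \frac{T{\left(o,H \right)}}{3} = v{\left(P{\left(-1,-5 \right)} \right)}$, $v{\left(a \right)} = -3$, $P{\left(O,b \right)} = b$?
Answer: $\frac{14773}{17445} \approx 0.84683$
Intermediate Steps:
$T{\left(o,H \right)} = 18$ ($T{\left(o,H \right)} = 9 - -9 = 9 + 9 = 18$)
$F{\left(G,J \right)} = \frac{1}{1 + J}$
$u{\left(N \right)} = -11 - N$
$g = - \frac{166}{15}$ ($g = -11 - \frac{1}{1 + 14} = -11 - \frac{1}{15} = - \frac{166}{15} \approx -11.067$)
$\frac{-36429 + g}{-37725 - 5306} = \frac{-36429 - \frac{166}{15}}{-37725 - 5306} = - \frac{546601}{15 \left(-43031\right)} = \left(- \frac{546601}{15}\right) \left(- \frac{1}{43031}\right) = \frac{14773}{17445}$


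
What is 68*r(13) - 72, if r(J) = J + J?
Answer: 1696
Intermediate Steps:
r(J) = 2*J
68*r(13) - 72 = 68*(2*13) - 72 = 68*26 - 72 = 1768 - 72 = 1696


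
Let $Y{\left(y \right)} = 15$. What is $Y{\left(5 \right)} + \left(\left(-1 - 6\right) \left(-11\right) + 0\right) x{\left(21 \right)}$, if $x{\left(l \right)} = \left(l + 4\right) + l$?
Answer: $3557$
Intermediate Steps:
$x{\left(l \right)} = 4 + 2 l$ ($x{\left(l \right)} = \left(4 + l\right) + l = 4 + 2 l$)
$Y{\left(5 \right)} + \left(\left(-1 - 6\right) \left(-11\right) + 0\right) x{\left(21 \right)} = 15 + \left(\left(-1 - 6\right) \left(-11\right) + 0\right) \left(4 + 2 \cdot 21\right) = 15 + \left(\left(-1 - 6\right) \left(-11\right) + 0\right) \left(4 + 42\right) = 15 + \left(\left(-7\right) \left(-11\right) + 0\right) 46 = 15 + \left(77 + 0\right) 46 = 15 + 77 \cdot 46 = 15 + 3542 = 3557$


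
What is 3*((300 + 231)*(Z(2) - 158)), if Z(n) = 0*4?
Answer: -251694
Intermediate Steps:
Z(n) = 0
3*((300 + 231)*(Z(2) - 158)) = 3*((300 + 231)*(0 - 158)) = 3*(531*(-158)) = 3*(-83898) = -251694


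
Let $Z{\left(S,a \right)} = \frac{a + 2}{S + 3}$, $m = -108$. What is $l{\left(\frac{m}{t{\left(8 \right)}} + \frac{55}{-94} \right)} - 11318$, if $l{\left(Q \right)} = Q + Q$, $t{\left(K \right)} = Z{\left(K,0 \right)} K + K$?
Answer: $- \frac{6929972}{611} \approx -11342.0$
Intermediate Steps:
$Z{\left(S,a \right)} = \frac{2 + a}{3 + S}$
$t{\left(K \right)} = K + \frac{2 K}{3 + K}$ ($t{\left(K \right)} = \frac{2 + 0}{3 + K} K + K = \frac{1}{3 + K} 2 K + K = \frac{2}{3 + K} K + K = \frac{2 K}{3 + K} + K = K + \frac{2 K}{3 + K}$)
$l{\left(Q \right)} = 2 Q$
$l{\left(\frac{m}{t{\left(8 \right)}} + \frac{55}{-94} \right)} - 11318 = 2 \left(- \frac{108}{8 \frac{1}{3 + 8} \left(5 + 8\right)} + \frac{55}{-94}\right) - 11318 = 2 \left(- \frac{108}{8 \cdot \frac{1}{11} \cdot 13} + 55 \left(- \frac{1}{94}\right)\right) - 11318 = 2 \left(- \frac{108}{8 \cdot \frac{1}{11} \cdot 13} - \frac{55}{94}\right) - 11318 = 2 \left(- \frac{108}{\frac{104}{11}} - \frac{55}{94}\right) - 11318 = 2 \left(\left(-108\right) \frac{11}{104} - \frac{55}{94}\right) - 11318 = 2 \left(- \frac{297}{26} - \frac{55}{94}\right) - 11318 = 2 \left(- \frac{7337}{611}\right) - 11318 = - \frac{14674}{611} - 11318 = - \frac{6929972}{611}$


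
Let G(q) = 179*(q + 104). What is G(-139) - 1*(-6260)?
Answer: -5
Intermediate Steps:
G(q) = 18616 + 179*q (G(q) = 179*(104 + q) = 18616 + 179*q)
G(-139) - 1*(-6260) = (18616 + 179*(-139)) - 1*(-6260) = (18616 - 24881) + 6260 = -6265 + 6260 = -5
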